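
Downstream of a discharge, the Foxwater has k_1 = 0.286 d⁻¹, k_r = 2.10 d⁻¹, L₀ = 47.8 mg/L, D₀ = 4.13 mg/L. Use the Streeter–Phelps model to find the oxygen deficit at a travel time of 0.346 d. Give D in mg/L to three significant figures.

D ≈ 5.18 mg/L

k_1 L₀/(k_r−k_1) = 0.286×47.8/(2.10−0.286) = 13.67/1.814 = 7.536 mg/L.
e^(−k_1 t) = e^(−0.286×0.3460) = 0.9058; e^(−k_r t) = e^(−2.10×0.3460) = 0.4836.
D = 7.536 × (0.9058 − 0.4836) + 4.13 × 0.4836 = 3.182 + 1.997 = 5.179 mg/L.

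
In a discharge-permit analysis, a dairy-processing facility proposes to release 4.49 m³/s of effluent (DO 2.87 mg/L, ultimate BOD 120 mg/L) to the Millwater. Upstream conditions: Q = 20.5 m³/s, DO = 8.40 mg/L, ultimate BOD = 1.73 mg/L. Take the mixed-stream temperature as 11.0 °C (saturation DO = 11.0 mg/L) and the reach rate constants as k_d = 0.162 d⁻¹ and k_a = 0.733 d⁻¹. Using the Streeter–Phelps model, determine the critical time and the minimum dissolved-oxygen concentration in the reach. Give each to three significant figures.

Mixed DO = (20.5×8.40 + 4.49×2.87)/(20.5+4.49) = 185.1/24.99 = 7.406 mg/L.
Mixed L₀ = (20.5×1.73 + 4.49×120)/(24.99) = 574.3/24.99 = 22.98 mg/L.
Initial deficit D₀ = C_s − DO₀ = 11.0 − 7.406 = 3.594 mg/L.
t_c = (1/0.5710) ln[(0.733/0.162)(1 − 3.594×0.5710/(0.162×22.98))] = 1.751 × ln(2.031) = 1.241 d.
D_c = (0.162/0.733) × 22.98 × e^(−0.162×1.241) = 0.2210 × 22.98 × 0.8179 = 4.154 mg/L.
Minimum DO = 11.0 − 4.154 = 6.846 mg/L.

t_c ≈ 1.24 d; minimum DO ≈ 6.85 mg/L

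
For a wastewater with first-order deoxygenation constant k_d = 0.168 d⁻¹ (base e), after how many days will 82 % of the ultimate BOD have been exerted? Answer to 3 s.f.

t ≈ 10.2 d

y/L₀ = 1 − e^(−k_d t) = 0.82 ⇒ e^(−k_d t) = 0.180
t = −ln(0.180) / 0.168 = 1.715 / 0.168 = 10.21 d.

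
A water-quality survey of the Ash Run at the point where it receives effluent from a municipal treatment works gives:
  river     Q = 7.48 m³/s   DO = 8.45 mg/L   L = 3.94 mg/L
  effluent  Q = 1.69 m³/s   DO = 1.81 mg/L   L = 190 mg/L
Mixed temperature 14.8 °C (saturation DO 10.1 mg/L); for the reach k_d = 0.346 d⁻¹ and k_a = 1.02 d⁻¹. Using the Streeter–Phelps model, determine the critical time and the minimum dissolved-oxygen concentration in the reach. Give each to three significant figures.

Mixed DO = (7.48×8.45 + 1.69×1.81)/(7.48+1.69) = 66.26/9.170 = 7.226 mg/L.
Mixed L₀ = (7.48×3.94 + 1.69×190)/(9.170) = 350.6/9.170 = 38.23 mg/L.
Initial deficit D₀ = C_s − DO₀ = 10.1 − 7.226 = 2.874 mg/L.
t_c = (1/0.6740) ln[(1.02/0.346)(1 − 2.874×0.6740/(0.346×38.23))] = 1.484 × ln(2.516) = 1.369 d.
D_c = (0.346/1.02) × 38.23 × e^(−0.346×1.369) = 0.3392 × 38.23 × 0.6227 = 8.075 mg/L.
Minimum DO = 10.1 − 8.075 = 2.025 mg/L.

t_c ≈ 1.37 d; minimum DO ≈ 2.02 mg/L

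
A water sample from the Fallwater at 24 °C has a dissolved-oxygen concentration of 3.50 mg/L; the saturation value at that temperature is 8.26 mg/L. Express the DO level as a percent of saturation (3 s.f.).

42.4 % saturation

% saturation = C/C_s × 100 = 3.50/8.26 × 100 = 42.4 %.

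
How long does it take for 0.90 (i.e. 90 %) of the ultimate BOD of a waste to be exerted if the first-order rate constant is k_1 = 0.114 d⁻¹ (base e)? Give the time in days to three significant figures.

y/L₀ = 1 − e^(−k_1 t) = 0.90 ⇒ e^(−k_1 t) = 0.100
t = −ln(0.100) / 0.114 = 2.303 / 0.114 = 20.20 d.

t ≈ 20.2 d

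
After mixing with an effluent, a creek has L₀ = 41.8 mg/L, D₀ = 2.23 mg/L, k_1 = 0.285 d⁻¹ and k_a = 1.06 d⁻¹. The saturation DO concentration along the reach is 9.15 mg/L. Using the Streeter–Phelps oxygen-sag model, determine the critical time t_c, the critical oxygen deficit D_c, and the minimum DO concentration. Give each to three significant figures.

t_c ≈ 1.49 d; D_c ≈ 7.34 mg/L; min DO ≈ 1.81 mg/L

t_c = [1/(k_a−k_1)] ln[(k_a/k_1)(1 − D₀(k_a−k_1)/(k_1 L₀))]
= [1/(1.06−0.285)] ln[(1.06/0.285)(1 − 2.23×0.7750/(0.285×41.8))]
= (1/0.7750) ln[3.719 × 0.8549] = 1.290 × ln(3.180) = 1.290 × 1.157 = 1.493 d.
L(t_c) = L₀ e^(−k_1 t_c) = 41.8 × 0.6535 = 27.32 mg/L, and at the critical point k_a D_c = k_1 L, so D_c = (0.285/1.06) × 27.32 = 7.345 mg/L.
Minimum DO = C_s − D_c = 9.15 − 7.345 = 1.805 mg/L.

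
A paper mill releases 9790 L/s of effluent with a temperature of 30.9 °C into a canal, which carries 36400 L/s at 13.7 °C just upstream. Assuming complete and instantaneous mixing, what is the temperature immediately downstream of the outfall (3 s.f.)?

17.3 °C

Flow-weighted mixing: C = (Q_r C_r + Q_w C_w)/(Q_r + Q_w)
= (36400×13.7 + 9790×30.9)/(36400 + 9790) = 801200/46190 = 17.35 °C.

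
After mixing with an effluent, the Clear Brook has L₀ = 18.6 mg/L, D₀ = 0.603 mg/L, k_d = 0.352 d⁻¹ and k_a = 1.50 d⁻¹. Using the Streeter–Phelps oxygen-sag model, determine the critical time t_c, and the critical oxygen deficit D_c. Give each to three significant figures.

t_c ≈ 1.17 d; D_c ≈ 2.90 mg/L

With k_a/k_d = 4.261 and 1 − D₀(k_a−k_d)/(k_d L₀) = 0.8943,
t_c = ln(4.261 × 0.8943) / (1.50 − 0.352) = ln(3.811) / 1.148 = 1.338/1.148 = 1.165 d.
D_c = (k_d/k_a) L₀ e^(−k_d t_c) = (0.352/1.50) × 18.6 × e^(−0.352×1.165) = 0.2347 × 18.6 × 0.6635 = 2.896 mg/L.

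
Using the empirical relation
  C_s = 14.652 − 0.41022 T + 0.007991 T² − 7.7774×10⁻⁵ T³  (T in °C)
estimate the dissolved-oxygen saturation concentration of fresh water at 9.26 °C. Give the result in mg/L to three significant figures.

C_s = 14.652 − 0.41022×9.26 + 0.007991×9.26² − 7.7774×10⁻⁵×9.26³ = 11.48 mg/L.

C_s ≈ 11.5 mg/L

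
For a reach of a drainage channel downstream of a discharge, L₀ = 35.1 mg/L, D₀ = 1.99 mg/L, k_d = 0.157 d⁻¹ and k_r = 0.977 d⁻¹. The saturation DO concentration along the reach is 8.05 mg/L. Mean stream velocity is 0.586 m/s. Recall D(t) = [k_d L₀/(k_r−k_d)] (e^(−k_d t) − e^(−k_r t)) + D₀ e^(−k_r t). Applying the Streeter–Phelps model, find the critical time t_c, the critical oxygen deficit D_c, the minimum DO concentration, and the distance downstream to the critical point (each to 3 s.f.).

At the critical point dD/dt = 0, so k_d L₀ e^(−k_d t) = k_r D. Substituting D(t) from the Streeter–Phelps equation and solving for t gives
t_c = ln[(k_r/k_d)(1 − D₀(k_r−k_d)/(k_d L₀))] / (k_r−k_d).
Here k_r−k_d = 0.8200 d⁻¹ and 1 − D₀(k_r−k_d)/(k_d L₀) = 1 − 1.99×0.8200/(0.157×35.1) = 0.7039, so
t_c = ln(6.223 × 0.7039) / 0.8200 = 1.477 / 0.8200 = 1.801 d.
D_c = (k_d/k_r) L₀ e^(−k_d t_c) = (0.157/0.977) × 35.1 × e^(−0.157×1.801) = 0.1607 × 35.1 × 0.7537 = 4.251 mg/L.
Minimum DO = C_s − D_c = 8.05 − 4.251 = 3.799 mg/L.
x_c = v t_c = 0.586 m/s × 1.801 d × 86400 s/d = 91200 m ≈ 91.2 km.

t_c ≈ 1.80 d; D_c ≈ 4.25 mg/L; min DO ≈ 3.80 mg/L; x_c ≈ 91.2 km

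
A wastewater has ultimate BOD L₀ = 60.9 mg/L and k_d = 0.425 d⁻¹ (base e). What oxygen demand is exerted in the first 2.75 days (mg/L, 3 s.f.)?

y_t = L₀(1 − e^(−k_d t)) = 60.9 × (1 − e^(−0.425×2.75))
= 60.9 × (1 − 0.3108) = 60.9 × 0.6892 = 41.98 mg/L.

y ≈ 42.0 mg/L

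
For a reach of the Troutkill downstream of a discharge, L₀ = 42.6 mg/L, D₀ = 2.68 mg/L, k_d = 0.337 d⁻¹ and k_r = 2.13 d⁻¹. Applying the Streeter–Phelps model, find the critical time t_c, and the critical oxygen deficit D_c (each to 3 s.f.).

t_c ≈ 0.801 d; D_c ≈ 5.15 mg/L

At the critical point dD/dt = 0, so k_d L₀ e^(−k_d t) = k_r D. Substituting D(t) from the Streeter–Phelps equation and solving for t gives
t_c = ln[(k_r/k_d)(1 − D₀(k_r−k_d)/(k_d L₀))] / (k_r−k_d).
Here k_r−k_d = 1.793 d⁻¹ and 1 − D₀(k_r−k_d)/(k_d L₀) = 1 − 2.68×1.793/(0.337×42.6) = 0.6653, so
t_c = ln(6.320 × 0.6653) / 1.793 = 1.436 / 1.793 = 0.8010 d.
D_c = (k_d/k_r) L₀ e^(−k_d t_c) = (0.337/2.13) × 42.6 × e^(−0.337×0.8010) = 0.1582 × 42.6 × 0.7634 = 5.145 mg/L.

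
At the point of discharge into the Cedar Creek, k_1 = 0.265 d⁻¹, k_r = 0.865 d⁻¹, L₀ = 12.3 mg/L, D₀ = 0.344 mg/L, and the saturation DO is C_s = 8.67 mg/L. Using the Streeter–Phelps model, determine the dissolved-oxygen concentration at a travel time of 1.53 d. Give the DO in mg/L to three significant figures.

DO ≈ 6.40 mg/L

k_1 L₀/(k_r−k_1) = 0.265×12.3/(0.865−0.265) = 3.260/0.6000 = 5.433 mg/L.
e^(−k_1 t) = e^(−0.265×1.530) = 0.6667; e^(−k_r t) = e^(−0.865×1.530) = 0.2662.
D = 5.433 × (0.6667 − 0.2662) + 0.344 × 0.2662 = 2.176 + 0.09158 = 2.267 mg/L.
DO = C_s − D = 8.67 − 2.267 = 6.403 mg/L.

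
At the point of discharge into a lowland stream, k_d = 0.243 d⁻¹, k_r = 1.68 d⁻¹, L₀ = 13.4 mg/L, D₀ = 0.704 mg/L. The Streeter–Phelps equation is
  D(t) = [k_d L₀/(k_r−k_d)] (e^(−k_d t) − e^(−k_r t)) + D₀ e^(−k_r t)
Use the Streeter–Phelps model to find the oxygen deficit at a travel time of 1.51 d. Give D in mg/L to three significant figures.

D ≈ 1.45 mg/L

k_d L₀/(k_r−k_d) = 0.243×13.4/(1.68−0.243) = 3.256/1.437 = 2.266 mg/L.
e^(−k_d t) = e^(−0.243×1.510) = 0.6929; e^(−k_r t) = e^(−1.68×1.510) = 0.07912.
D = 2.266 × (0.6929 − 0.07912) + 0.704 × 0.07912 = 1.391 + 0.05570 = 1.446 mg/L.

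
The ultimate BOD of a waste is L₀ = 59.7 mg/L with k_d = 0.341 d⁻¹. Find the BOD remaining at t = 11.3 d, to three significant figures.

L ≈ 1.27 mg/L

L_t = L₀ e^(−k_d t) = 59.7 × e^(−0.341×11.3) = 59.7 × 0.02121 = 1.266 mg/L.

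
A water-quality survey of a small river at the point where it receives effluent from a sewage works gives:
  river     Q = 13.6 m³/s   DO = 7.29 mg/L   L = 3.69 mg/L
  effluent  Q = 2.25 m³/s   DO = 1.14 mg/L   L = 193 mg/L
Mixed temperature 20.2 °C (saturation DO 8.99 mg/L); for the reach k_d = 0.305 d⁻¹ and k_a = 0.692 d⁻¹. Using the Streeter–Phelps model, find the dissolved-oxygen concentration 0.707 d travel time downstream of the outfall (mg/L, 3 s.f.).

DO ≈ 2.77 mg/L

Mixed DO = (13.6×7.29 + 2.25×1.14)/(13.6+2.25) = 101.7/15.85 = 6.417 mg/L.
Mixed L₀ = (13.6×3.69 + 2.25×193)/(15.85) = 484.4/15.85 = 30.56 mg/L.
Initial deficit D₀ = C_s − DO₀ = 8.99 − 6.417 = 2.573 mg/L.
D(0.707) = [0.305×30.56/(0.692−0.305)](e^(−0.305×0.707) − e^(−0.692×0.707)) + 2.573 e^(−0.692×0.707)
= 24.09 × (0.8060 − 0.6131) + 2.573 × 0.6131 = 6.225 mg/L.
DO = 8.99 − 6.225 = 2.765 mg/L.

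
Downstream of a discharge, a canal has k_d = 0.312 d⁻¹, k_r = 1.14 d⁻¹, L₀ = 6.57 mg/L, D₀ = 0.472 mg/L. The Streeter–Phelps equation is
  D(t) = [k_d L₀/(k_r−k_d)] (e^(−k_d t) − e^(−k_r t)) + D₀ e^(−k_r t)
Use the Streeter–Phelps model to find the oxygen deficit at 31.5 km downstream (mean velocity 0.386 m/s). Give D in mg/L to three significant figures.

D ≈ 1.16 mg/L

Travel time t = x/v = 31.5 km / (0.386 m/s) = 31500 m / 0.386 m/s = 81610 s = 0.9445 d.
k_d L₀/(k_r−k_d) = 0.312×6.57/(1.14−0.312) = 2.050/0.8280 = 2.476 mg/L.
e^(−k_d t) = e^(−0.312×0.9445) = 0.7448; e^(−k_r t) = e^(−1.14×0.9445) = 0.3407.
D = 2.476 × (0.7448 − 0.3407) + 0.472 × 0.3407 = 1.000 + 0.1608 = 1.161 mg/L.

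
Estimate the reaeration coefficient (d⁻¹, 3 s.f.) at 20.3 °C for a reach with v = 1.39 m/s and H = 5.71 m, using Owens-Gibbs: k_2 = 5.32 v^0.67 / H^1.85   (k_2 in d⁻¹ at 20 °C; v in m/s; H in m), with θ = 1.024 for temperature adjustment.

k_2 ≈ 0.266 d⁻¹

k_2(20) = 5.32 × 1.39^0.67 / 5.71^1.85 = 5.32 × 1.247 / 25.11 = 0.2642 d⁻¹.
k_2(20.3) = 0.2642 × 1.024^(20.3−20) = 0.2642 × 1.007 = 0.2661 d⁻¹.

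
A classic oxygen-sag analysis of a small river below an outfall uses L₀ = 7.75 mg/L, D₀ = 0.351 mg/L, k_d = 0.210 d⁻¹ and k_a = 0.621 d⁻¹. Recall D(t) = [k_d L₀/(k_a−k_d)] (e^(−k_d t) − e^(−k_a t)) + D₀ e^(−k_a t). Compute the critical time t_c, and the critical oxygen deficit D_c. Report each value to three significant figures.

t_c = [1/(k_a−k_d)] ln[(k_a/k_d)(1 − D₀(k_a−k_d)/(k_d L₀))]
= [1/(0.621−0.210)] ln[(0.621/0.210)(1 − 0.351×0.4110/(0.210×7.75))]
= (1/0.4110) ln[2.957 × 0.9114] = 2.433 × ln(2.695) = 2.433 × 0.9914 = 2.412 d.
D_c = (k_d/k_a) L₀ e^(−k_d t_c) = (0.210/0.621) × 7.75 × e^(−0.210×2.412) = 0.3382 × 7.75 × 0.6026 = 1.579 mg/L.

t_c ≈ 2.41 d; D_c ≈ 1.58 mg/L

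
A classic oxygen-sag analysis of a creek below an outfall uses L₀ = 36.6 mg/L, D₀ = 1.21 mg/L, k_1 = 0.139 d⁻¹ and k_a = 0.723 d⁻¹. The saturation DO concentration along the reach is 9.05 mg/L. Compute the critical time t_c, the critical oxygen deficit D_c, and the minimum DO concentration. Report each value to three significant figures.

t_c ≈ 2.57 d; D_c ≈ 4.92 mg/L; min DO ≈ 4.13 mg/L

t_c = [1/(k_a−k_1)] ln[(k_a/k_1)(1 − D₀(k_a−k_1)/(k_1 L₀))]
= [1/(0.723−0.139)] ln[(0.723/0.139)(1 − 1.21×0.5840/(0.139×36.6))]
= (1/0.5840) ln[5.201 × 0.8611] = 1.712 × ln(4.479) = 1.712 × 1.499 = 2.567 d.
D_c = (k_1/k_a) L₀ e^(−k_1 t_c) = (0.139/0.723) × 36.6 × e^(−0.139×2.567) = 0.1923 × 36.6 × 0.6999 = 4.925 mg/L.
Minimum DO = C_s − D_c = 9.05 − 4.925 = 4.125 mg/L.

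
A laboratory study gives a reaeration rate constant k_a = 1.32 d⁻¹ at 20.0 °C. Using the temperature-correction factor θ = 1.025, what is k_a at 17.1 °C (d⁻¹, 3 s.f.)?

k_a ≈ 1.23 d⁻¹

k_a(T₂) = k_a(T₁) · θ^(T₂−T₁) = 1.32 × 1.025^(17.1−20.0)
= 1.32 × 1.025^-2.90 = 1.32 × 0.9309 = 1.229 d⁻¹.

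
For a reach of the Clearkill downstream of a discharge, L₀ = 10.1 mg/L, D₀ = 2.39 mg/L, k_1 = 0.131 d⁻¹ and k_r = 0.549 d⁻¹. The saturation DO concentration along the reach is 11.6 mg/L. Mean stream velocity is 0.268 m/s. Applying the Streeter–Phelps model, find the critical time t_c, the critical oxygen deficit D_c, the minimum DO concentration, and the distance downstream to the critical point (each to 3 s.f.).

t_c ≈ 0.0626 d; D_c ≈ 2.39 mg/L; min DO ≈ 9.21 mg/L; x_c ≈ 1.45 km

t_c = [1/(k_r−k_1)] ln[(k_r/k_1)(1 − D₀(k_r−k_1)/(k_1 L₀))]
= [1/(0.549−0.131)] ln[(0.549/0.131)(1 − 2.39×0.4180/(0.131×10.1))]
= (1/0.4180) ln[4.191 × 0.2449] = 2.392 × ln(1.027) = 2.392 × 0.02616 = 0.06258 d.
D_c = (k_1/k_r) L₀ e^(−k_1 t_c) = (0.131/0.549) × 10.1 × e^(−0.131×0.06258) = 0.2386 × 10.1 × 0.9918 = 2.390 mg/L.
Minimum DO = C_s − D_c = 11.6 − 2.390 = 9.210 mg/L.
x_c = v t_c = 0.268 m/s × 0.06258 d × 86400 s/d = 1449 m ≈ 1.45 km.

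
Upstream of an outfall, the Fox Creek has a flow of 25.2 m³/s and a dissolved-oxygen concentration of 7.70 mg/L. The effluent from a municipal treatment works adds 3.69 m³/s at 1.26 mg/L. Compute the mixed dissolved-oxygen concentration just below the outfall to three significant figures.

6.88 mg/L

Flow-weighted mixing: C = (Q_r C_r + Q_w C_w)/(Q_r + Q_w)
= (25.2×7.70 + 3.69×1.26)/(25.2 + 3.69) = 198.7/28.89 = 6.877 mg/L.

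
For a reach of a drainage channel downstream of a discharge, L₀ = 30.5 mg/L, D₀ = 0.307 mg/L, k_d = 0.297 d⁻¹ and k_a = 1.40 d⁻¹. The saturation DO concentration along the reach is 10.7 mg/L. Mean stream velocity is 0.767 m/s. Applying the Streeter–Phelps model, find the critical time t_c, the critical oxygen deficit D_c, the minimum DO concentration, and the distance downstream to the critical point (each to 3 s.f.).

t_c = [1/(k_a−k_d)] ln[(k_a/k_d)(1 − D₀(k_a−k_d)/(k_d L₀))]
= [1/(1.40−0.297)] ln[(1.40/0.297)(1 − 0.307×1.103/(0.297×30.5))]
= (1/1.103) ln[4.714 × 0.9626] = 0.9066 × ln(4.538) = 0.9066 × 1.512 = 1.371 d.
L(t_c) = L₀ e^(−k_d t_c) = 30.5 × 0.6655 = 20.30 mg/L, and at the critical point k_a D_c = k_d L, so D_c = (0.297/1.40) × 20.30 = 4.306 mg/L.
Minimum DO = C_s − D_c = 10.7 − 4.306 = 6.394 mg/L.
x_c = v t_c = 0.767 m/s × 1.371 d × 86400 s/d = 90870 m ≈ 90.9 km.

t_c ≈ 1.37 d; D_c ≈ 4.31 mg/L; min DO ≈ 6.39 mg/L; x_c ≈ 90.9 km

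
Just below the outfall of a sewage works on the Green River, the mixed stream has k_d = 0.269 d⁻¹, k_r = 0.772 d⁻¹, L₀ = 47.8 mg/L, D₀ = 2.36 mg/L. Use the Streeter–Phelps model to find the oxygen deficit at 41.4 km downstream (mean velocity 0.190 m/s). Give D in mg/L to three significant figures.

Travel time t = x/v = 41.4 km / (0.190 m/s) = 41400 m / 0.190 m/s = 217900 s = 2.522 d.
k_d L₀/(k_r−k_d) = 0.269×47.8/(0.772−0.269) = 12.86/0.5030 = 25.56 mg/L.
e^(−k_d t) = e^(−0.269×2.522) = 0.5074; e^(−k_r t) = e^(−0.772×2.522) = 0.1427.
D = 25.56 × (0.5074 − 0.1427) + 2.36 × 0.1427 = 9.323 + 0.3368 = 9.660 mg/L.

D ≈ 9.66 mg/L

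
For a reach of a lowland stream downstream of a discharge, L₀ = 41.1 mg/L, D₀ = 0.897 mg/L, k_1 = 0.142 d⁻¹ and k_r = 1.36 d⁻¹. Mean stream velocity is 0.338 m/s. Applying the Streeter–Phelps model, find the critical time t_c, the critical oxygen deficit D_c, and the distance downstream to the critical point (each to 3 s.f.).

t_c ≈ 1.68 d; D_c ≈ 3.38 mg/L; x_c ≈ 49.2 km

At the critical point dD/dt = 0, so k_1 L₀ e^(−k_1 t) = k_r D. Substituting D(t) from the Streeter–Phelps equation and solving for t gives
t_c = ln[(k_r/k_1)(1 − D₀(k_r−k_1)/(k_1 L₀))] / (k_r−k_1).
Here k_r−k_1 = 1.218 d⁻¹ and 1 − D₀(k_r−k_1)/(k_1 L₀) = 1 − 0.897×1.218/(0.142×41.1) = 0.8128, so
t_c = ln(9.577 × 0.8128) / 1.218 = 2.052 / 1.218 = 1.685 d.
D_c = (k_1/k_r) L₀ e^(−k_1 t_c) = (0.142/1.36) × 41.1 × e^(−0.142×1.685) = 0.1044 × 41.1 × 0.7872 = 3.378 mg/L.
x_c = v t_c = 0.338 m/s × 1.685 d × 86400 s/d = 49200 m ≈ 49.2 km.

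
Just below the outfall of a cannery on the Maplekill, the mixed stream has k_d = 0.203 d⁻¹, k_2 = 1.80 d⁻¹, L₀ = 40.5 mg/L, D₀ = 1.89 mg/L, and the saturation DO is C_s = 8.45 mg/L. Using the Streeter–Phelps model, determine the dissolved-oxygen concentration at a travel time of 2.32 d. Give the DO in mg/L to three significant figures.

k_d L₀/(k_2−k_d) = 0.203×40.5/(1.80−0.203) = 8.222/1.597 = 5.148 mg/L.
e^(−k_d t) = e^(−0.203×2.320) = 0.6244; e^(−k_2 t) = e^(−1.80×2.320) = 0.01536.
D = 5.148 × (0.6244 − 0.01536) + 1.89 × 0.01536 = 3.135 + 0.02903 = 3.164 mg/L.
DO = C_s − D = 8.45 − 3.164 = 5.286 mg/L.

DO ≈ 5.29 mg/L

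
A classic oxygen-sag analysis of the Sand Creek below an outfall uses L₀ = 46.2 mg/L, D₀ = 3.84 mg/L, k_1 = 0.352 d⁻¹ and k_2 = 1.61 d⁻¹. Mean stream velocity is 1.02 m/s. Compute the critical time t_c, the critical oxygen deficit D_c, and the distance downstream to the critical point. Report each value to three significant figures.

t_c ≈ 0.928 d; D_c ≈ 7.29 mg/L; x_c ≈ 81.8 km

With k_2/k_1 = 4.574 and 1 − D₀(k_2−k_1)/(k_1 L₀) = 0.7030,
t_c = ln(4.574 × 0.7030) / (1.61 − 0.352) = ln(3.215) / 1.258 = 1.168/1.258 = 0.9284 d.
D_c = (k_1/k_2) L₀ e^(−k_1 t_c) = (0.352/1.61) × 46.2 × e^(−0.352×0.9284) = 0.2186 × 46.2 × 0.7212 = 7.285 mg/L.
x_c = v t_c = 1.02 m/s × 0.9284 d × 86400 s/d = 81820 m ≈ 81.8 km.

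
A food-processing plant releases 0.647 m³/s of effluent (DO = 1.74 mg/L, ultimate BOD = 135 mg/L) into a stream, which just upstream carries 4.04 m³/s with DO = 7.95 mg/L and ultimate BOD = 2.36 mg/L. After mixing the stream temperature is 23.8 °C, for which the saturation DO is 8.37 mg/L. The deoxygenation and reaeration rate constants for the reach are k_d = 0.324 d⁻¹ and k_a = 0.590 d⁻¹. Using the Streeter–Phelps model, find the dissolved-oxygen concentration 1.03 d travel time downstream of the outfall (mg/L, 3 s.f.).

DO ≈ 3.35 mg/L

Mixed DO = (4.04×7.95 + 0.647×1.74)/(4.04+0.647) = 33.24/4.687 = 7.093 mg/L.
Mixed L₀ = (4.04×2.36 + 0.647×135)/(4.687) = 96.88/4.687 = 20.67 mg/L.
Initial deficit D₀ = C_s − DO₀ = 8.37 − 7.093 = 1.277 mg/L.
D(1.03) = [0.324×20.67/(0.590−0.324)](e^(−0.324×1.03) − e^(−0.590×1.03)) + 1.277 e^(−0.590×1.03)
= 25.18 × (0.7163 − 0.5446) + 1.277 × 0.5446 = 5.017 mg/L.
DO = 8.37 − 5.017 = 3.353 mg/L.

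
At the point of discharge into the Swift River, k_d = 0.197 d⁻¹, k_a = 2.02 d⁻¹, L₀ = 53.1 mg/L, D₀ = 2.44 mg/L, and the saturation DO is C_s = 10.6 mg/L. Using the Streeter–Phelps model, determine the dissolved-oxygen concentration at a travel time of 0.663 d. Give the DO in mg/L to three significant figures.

DO ≈ 6.43 mg/L

k_d L₀/(k_a−k_d) = 0.197×53.1/(2.02−0.197) = 10.46/1.823 = 5.738 mg/L.
e^(−k_d t) = e^(−0.197×0.6630) = 0.8776; e^(−k_a t) = e^(−2.02×0.6630) = 0.2620.
D = 5.738 × (0.8776 − 0.2620) + 2.44 × 0.2620 = 3.532 + 0.6394 = 4.171 mg/L.
DO = C_s − D = 10.6 − 4.171 = 6.429 mg/L.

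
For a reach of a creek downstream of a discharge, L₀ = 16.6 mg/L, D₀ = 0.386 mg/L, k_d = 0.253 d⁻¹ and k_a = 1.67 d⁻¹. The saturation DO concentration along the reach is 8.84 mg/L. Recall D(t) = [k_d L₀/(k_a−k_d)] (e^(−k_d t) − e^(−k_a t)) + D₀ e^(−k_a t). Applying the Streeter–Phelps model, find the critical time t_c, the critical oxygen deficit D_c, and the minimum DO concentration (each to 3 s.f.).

At the critical point dD/dt = 0, so k_d L₀ e^(−k_d t) = k_a D. Substituting D(t) from the Streeter–Phelps equation and solving for t gives
t_c = ln[(k_a/k_d)(1 − D₀(k_a−k_d)/(k_d L₀))] / (k_a−k_d).
Here k_a−k_d = 1.417 d⁻¹ and 1 − D₀(k_a−k_d)/(k_d L₀) = 1 − 0.386×1.417/(0.253×16.6) = 0.8698, so
t_c = ln(6.601 × 0.8698) / 1.417 = 1.748 / 1.417 = 1.233 d.
L(t_c) = L₀ e^(−k_d t_c) = 16.6 × 0.7320 = 12.15 mg/L, and at the critical point k_a D_c = k_d L, so D_c = (0.253/1.67) × 12.15 = 1.841 mg/L.
Minimum DO = C_s − D_c = 8.84 − 1.841 = 6.999 mg/L.

t_c ≈ 1.23 d; D_c ≈ 1.84 mg/L; min DO ≈ 7.00 mg/L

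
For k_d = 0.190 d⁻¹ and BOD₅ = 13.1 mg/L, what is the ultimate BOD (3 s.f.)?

BOD₅ = L₀(1 − e^(−5k_d)) ⇒ L₀ = BOD₅ / (1 − e^(−5×0.190))
= 13.1 / (1 − 0.3867) = 13.1 / 0.6133 = 21.36 mg/L.

L₀ ≈ 21.4 mg/L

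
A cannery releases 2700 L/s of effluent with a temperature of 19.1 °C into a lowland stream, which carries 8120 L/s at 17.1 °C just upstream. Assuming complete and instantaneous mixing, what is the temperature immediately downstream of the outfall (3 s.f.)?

Flow-weighted mixing: C = (Q_r C_r + Q_w C_w)/(Q_r + Q_w)
= (8120×17.1 + 2700×19.1)/(8120 + 2700) = 190400/10820 = 17.60 °C.

17.6 °C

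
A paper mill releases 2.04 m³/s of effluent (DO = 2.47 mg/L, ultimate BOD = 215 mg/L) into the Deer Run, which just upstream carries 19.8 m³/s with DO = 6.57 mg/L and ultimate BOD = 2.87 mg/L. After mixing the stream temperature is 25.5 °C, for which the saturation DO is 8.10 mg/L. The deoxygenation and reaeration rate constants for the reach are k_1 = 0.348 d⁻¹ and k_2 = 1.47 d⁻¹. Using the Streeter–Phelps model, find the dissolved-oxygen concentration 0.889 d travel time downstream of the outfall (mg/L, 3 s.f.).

Mixed DO = (19.8×6.57 + 2.04×2.47)/(19.8+2.04) = 135.1/21.84 = 6.187 mg/L.
Mixed L₀ = (19.8×2.87 + 2.04×215)/(21.84) = 495.4/21.84 = 22.68 mg/L.
Initial deficit D₀ = C_s − DO₀ = 8.10 − 6.187 = 1.913 mg/L.
D(0.889) = [0.348×22.68/(1.47−0.348)](e^(−0.348×0.889) − e^(−1.47×0.889)) + 1.913 e^(−1.47×0.889)
= 7.036 × (0.7339 − 0.2707) + 1.913 × 0.2707 = 3.777 mg/L.
DO = 8.10 − 3.777 = 4.323 mg/L.

DO ≈ 4.32 mg/L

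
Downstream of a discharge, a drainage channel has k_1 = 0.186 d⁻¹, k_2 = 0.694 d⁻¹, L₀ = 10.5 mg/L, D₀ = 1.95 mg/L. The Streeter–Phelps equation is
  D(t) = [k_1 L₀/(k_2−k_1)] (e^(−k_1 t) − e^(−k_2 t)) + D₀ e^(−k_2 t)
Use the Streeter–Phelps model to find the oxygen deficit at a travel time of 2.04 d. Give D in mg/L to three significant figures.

k_1 L₀/(k_2−k_1) = 0.186×10.5/(0.694−0.186) = 1.953/0.5080 = 3.844 mg/L.
e^(−k_1 t) = e^(−0.186×2.040) = 0.6842; e^(−k_2 t) = e^(−0.694×2.040) = 0.2427.
D = 3.844 × (0.6842 − 0.2427) + 1.95 × 0.2427 = 1.697 + 0.4733 = 2.171 mg/L.

D ≈ 2.17 mg/L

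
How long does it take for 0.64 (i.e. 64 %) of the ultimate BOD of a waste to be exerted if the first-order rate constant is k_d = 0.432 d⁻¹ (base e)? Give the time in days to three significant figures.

y/L₀ = 1 − e^(−k_d t) = 0.64 ⇒ e^(−k_d t) = 0.360
t = −ln(0.360) / 0.432 = 1.022 / 0.432 = 2.365 d.

t ≈ 2.36 d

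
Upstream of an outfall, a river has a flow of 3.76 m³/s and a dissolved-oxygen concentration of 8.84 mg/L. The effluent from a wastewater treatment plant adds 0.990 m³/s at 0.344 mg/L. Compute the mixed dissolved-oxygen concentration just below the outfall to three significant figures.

7.07 mg/L

Flow-weighted mixing: C = (Q_r C_r + Q_w C_w)/(Q_r + Q_w)
= (3.76×8.84 + 0.990×0.344)/(3.76 + 0.990) = 33.58/4.750 = 7.069 mg/L.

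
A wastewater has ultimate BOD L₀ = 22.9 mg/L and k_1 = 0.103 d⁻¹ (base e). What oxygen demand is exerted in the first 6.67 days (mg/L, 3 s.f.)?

y ≈ 11.4 mg/L

y_t = L₀(1 − e^(−k_1 t)) = 22.9 × (1 − e^(−0.103×6.67))
= 22.9 × (1 − 0.5031) = 22.9 × 0.4969 = 11.38 mg/L.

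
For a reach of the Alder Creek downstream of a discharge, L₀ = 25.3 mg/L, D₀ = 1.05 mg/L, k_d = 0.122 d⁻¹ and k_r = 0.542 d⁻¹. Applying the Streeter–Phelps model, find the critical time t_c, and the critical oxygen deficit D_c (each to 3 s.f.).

t_c ≈ 3.18 d; D_c ≈ 3.86 mg/L

t_c = [1/(k_r−k_d)] ln[(k_r/k_d)(1 − D₀(k_r−k_d)/(k_d L₀))]
= [1/(0.542−0.122)] ln[(0.542/0.122)(1 − 1.05×0.4200/(0.122×25.3))]
= (1/0.4200) ln[4.443 × 0.8571] = 2.381 × ln(3.808) = 2.381 × 1.337 = 3.184 d.
L(t_c) = L₀ e^(−k_d t_c) = 25.3 × 0.6781 = 17.16 mg/L, and at the critical point k_r D_c = k_d L, so D_c = (0.122/0.542) × 17.16 = 3.862 mg/L.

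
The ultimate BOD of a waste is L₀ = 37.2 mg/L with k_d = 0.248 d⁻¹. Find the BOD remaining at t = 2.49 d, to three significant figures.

L ≈ 20.1 mg/L

L_t = L₀ e^(−k_d t) = 37.2 × e^(−0.248×2.49) = 37.2 × 0.5393 = 20.06 mg/L.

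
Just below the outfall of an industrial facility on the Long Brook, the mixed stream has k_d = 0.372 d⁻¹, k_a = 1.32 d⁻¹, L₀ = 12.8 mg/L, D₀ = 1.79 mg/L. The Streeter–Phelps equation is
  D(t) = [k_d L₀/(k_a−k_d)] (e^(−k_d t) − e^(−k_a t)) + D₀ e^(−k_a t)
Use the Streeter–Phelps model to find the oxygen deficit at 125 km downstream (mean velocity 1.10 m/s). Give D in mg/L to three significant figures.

Travel time t = x/v = 125 km / (1.10 m/s) = 125000 m / 1.10 m/s = 113600 s = 1.315 d.
k_d L₀/(k_a−k_d) = 0.372×12.8/(1.32−0.372) = 4.762/0.9480 = 5.023 mg/L.
e^(−k_d t) = e^(−0.372×1.315) = 0.6131; e^(−k_a t) = e^(−1.32×1.315) = 0.1762.
D = 5.023 × (0.6131 − 0.1762) + 1.79 × 0.1762 = 2.194 + 0.3154 = 2.510 mg/L.

D ≈ 2.51 mg/L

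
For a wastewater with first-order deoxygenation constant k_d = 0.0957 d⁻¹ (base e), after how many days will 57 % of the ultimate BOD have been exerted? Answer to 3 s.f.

t ≈ 8.82 d

y/L₀ = 1 − e^(−k_d t) = 0.57 ⇒ e^(−k_d t) = 0.430
t = −ln(0.430) / 0.0957 = 0.8440 / 0.0957 = 8.819 d.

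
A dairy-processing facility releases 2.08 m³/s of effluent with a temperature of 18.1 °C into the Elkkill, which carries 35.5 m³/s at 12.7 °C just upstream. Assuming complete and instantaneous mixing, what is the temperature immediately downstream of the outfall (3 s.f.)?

Flow-weighted mixing: C = (Q_r C_r + Q_w C_w)/(Q_r + Q_w)
= (35.5×12.7 + 2.08×18.1)/(35.5 + 2.08) = 488.5/37.58 = 13.00 °C.

13.0 °C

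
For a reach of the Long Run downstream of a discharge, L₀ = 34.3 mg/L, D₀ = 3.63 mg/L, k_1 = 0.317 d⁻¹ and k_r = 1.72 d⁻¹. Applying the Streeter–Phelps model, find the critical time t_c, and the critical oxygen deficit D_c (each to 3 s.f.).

t_c ≈ 0.755 d; D_c ≈ 4.98 mg/L

At the critical point dD/dt = 0, so k_1 L₀ e^(−k_1 t) = k_r D. Substituting D(t) from the Streeter–Phelps equation and solving for t gives
t_c = ln[(k_r/k_1)(1 − D₀(k_r−k_1)/(k_1 L₀))] / (k_r−k_1).
Here k_r−k_1 = 1.403 d⁻¹ and 1 − D₀(k_r−k_1)/(k_1 L₀) = 1 − 3.63×1.403/(0.317×34.3) = 0.5316, so
t_c = ln(5.426 × 0.5316) / 1.403 = 1.059 / 1.403 = 0.7550 d.
L(t_c) = L₀ e^(−k_1 t_c) = 34.3 × 0.7871 = 27.00 mg/L, and at the critical point k_r D_c = k_1 L, so D_c = (0.317/1.72) × 27.00 = 4.976 mg/L.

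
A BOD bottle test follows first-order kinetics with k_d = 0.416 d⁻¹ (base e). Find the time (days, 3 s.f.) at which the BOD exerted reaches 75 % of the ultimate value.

t ≈ 3.33 d

y/L₀ = 1 − e^(−k_d t) = 0.75 ⇒ e^(−k_d t) = 0.250
t = −ln(0.250) / 0.416 = 1.386 / 0.416 = 3.332 d.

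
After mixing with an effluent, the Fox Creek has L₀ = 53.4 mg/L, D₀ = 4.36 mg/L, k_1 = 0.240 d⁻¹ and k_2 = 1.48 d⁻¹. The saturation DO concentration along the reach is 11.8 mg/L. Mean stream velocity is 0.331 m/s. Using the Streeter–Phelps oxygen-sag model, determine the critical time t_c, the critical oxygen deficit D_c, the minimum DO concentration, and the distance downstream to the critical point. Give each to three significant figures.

t_c ≈ 1.03 d; D_c ≈ 6.77 mg/L; min DO ≈ 5.03 mg/L; x_c ≈ 29.3 km

At the critical point dD/dt = 0, so k_1 L₀ e^(−k_1 t) = k_2 D. Substituting D(t) from the Streeter–Phelps equation and solving for t gives
t_c = ln[(k_2/k_1)(1 − D₀(k_2−k_1)/(k_1 L₀))] / (k_2−k_1).
Here k_2−k_1 = 1.240 d⁻¹ and 1 − D₀(k_2−k_1)/(k_1 L₀) = 1 − 4.36×1.240/(0.240×53.4) = 0.5782, so
t_c = ln(6.167 × 0.5782) / 1.240 = 1.271 / 1.240 = 1.025 d.
D_c = (k_1/k_2) L₀ e^(−k_1 t_c) = (0.240/1.48) × 53.4 × e^(−0.240×1.025) = 0.1622 × 53.4 × 0.7819 = 6.771 mg/L.
Minimum DO = C_s − D_c = 11.8 − 6.771 = 5.029 mg/L.
x_c = v t_c = 0.331 m/s × 1.025 d × 86400 s/d = 29320 m ≈ 29.3 km.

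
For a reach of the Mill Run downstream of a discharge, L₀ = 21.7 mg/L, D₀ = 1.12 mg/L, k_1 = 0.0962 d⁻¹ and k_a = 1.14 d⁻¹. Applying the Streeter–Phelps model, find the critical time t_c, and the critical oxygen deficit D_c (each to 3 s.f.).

At the critical point dD/dt = 0, so k_1 L₀ e^(−k_1 t) = k_a D. Substituting D(t) from the Streeter–Phelps equation and solving for t gives
t_c = ln[(k_a/k_1)(1 − D₀(k_a−k_1)/(k_1 L₀))] / (k_a−k_1).
Here k_a−k_1 = 1.044 d⁻¹ and 1 − D₀(k_a−k_1)/(k_1 L₀) = 1 − 1.12×1.044/(0.0962×21.7) = 0.4400, so
t_c = ln(11.85 × 0.4400) / 1.044 = 1.651 / 1.044 = 1.582 d.
D_c = (k_1/k_a) L₀ e^(−k_1 t_c) = (0.0962/1.14) × 21.7 × e^(−0.0962×1.582) = 0.08439 × 21.7 × 0.8588 = 1.573 mg/L.

t_c ≈ 1.58 d; D_c ≈ 1.57 mg/L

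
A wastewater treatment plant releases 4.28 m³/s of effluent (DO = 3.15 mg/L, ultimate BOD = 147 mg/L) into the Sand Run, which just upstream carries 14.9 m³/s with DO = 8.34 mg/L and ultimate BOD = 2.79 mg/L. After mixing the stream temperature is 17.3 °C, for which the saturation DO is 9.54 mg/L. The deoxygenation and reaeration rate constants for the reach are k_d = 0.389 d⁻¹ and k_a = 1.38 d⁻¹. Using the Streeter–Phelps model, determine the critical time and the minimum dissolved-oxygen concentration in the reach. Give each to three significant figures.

Mixed DO = (14.9×8.34 + 4.28×3.15)/(14.9+4.28) = 137.7/19.18 = 7.182 mg/L.
Mixed L₀ = (14.9×2.79 + 4.28×147)/(19.18) = 670.7/19.18 = 34.97 mg/L.
Initial deficit D₀ = C_s − DO₀ = 9.54 − 7.182 = 2.358 mg/L.
t_c = (1/0.9910) ln[(1.38/0.389)(1 − 2.358×0.9910/(0.389×34.97))] = 1.009 × ln(2.938) = 1.088 d.
D_c = (0.389/1.38) × 34.97 × e^(−0.389×1.088) = 0.2819 × 34.97 × 0.6550 = 6.457 mg/L.
Minimum DO = 9.54 − 6.457 = 3.083 mg/L.

t_c ≈ 1.09 d; minimum DO ≈ 3.08 mg/L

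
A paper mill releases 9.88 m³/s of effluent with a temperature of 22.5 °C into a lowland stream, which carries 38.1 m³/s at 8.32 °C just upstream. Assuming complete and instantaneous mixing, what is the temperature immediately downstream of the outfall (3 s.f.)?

Flow-weighted mixing: C = (Q_r C_r + Q_w C_w)/(Q_r + Q_w)
= (38.1×8.32 + 9.88×22.5)/(38.1 + 9.88) = 539.3/47.98 = 11.24 °C.

11.2 °C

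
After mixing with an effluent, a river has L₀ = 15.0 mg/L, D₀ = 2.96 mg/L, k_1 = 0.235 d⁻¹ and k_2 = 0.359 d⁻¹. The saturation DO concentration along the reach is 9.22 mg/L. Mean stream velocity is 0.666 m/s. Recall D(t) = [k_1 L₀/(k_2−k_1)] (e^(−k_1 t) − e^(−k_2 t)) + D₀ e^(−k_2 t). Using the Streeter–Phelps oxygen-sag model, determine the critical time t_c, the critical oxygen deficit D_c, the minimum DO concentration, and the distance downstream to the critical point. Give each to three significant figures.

t_c ≈ 2.53 d; D_c ≈ 5.42 mg/L; min DO ≈ 3.80 mg/L; x_c ≈ 146 km

With k_2/k_1 = 1.528 and 1 − D₀(k_2−k_1)/(k_1 L₀) = 0.8959,
t_c = ln(1.528 × 0.8959) / (0.359 − 0.235) = ln(1.369) / 0.1240 = 0.3138/0.1240 = 2.531 d.
L(t_c) = L₀ e^(−k_1 t_c) = 15.0 × 0.5517 = 8.276 mg/L, and at the critical point k_2 D_c = k_1 L, so D_c = (0.235/0.359) × 8.276 = 5.418 mg/L.
Minimum DO = C_s − D_c = 9.22 − 5.418 = 3.802 mg/L.
x_c = v t_c = 0.666 m/s × 2.531 d × 86400 s/d = 145600 m ≈ 146 km.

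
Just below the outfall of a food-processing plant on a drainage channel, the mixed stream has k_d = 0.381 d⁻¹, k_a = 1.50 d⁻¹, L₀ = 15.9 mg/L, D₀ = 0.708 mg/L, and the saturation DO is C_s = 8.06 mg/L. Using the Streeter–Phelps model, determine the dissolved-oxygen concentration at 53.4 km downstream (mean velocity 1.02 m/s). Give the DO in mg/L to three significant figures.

Travel time t = x/v = 53.4 km / (1.02 m/s) = 53400 m / 1.02 m/s = 52350 s = 0.6059 d.
k_d L₀/(k_a−k_d) = 0.381×15.9/(1.50−0.381) = 6.058/1.119 = 5.414 mg/L.
e^(−k_d t) = e^(−0.381×0.6059) = 0.7938; e^(−k_a t) = e^(−1.50×0.6059) = 0.4030.
D = 5.414 × (0.7938 − 0.4030) + 0.708 × 0.4030 = 2.116 + 0.2853 = 2.401 mg/L.
DO = C_s − D = 8.06 − 2.401 = 5.659 mg/L.

DO ≈ 5.66 mg/L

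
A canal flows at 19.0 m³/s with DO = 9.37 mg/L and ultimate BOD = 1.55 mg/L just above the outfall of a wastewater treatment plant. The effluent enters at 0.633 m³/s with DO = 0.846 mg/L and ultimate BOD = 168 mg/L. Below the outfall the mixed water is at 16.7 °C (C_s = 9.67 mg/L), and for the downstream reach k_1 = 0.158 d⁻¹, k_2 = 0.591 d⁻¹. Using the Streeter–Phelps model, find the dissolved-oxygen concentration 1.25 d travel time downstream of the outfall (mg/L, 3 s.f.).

Mixed DO = (19.0×9.37 + 0.633×0.846)/(19.0+0.633) = 178.6/19.63 = 9.095 mg/L.
Mixed L₀ = (19.0×1.55 + 0.633×168)/(19.63) = 135.8/19.63 = 6.917 mg/L.
Initial deficit D₀ = C_s − DO₀ = 9.67 − 9.095 = 0.5748 mg/L.
D(1.25) = [0.158×6.917/(0.591−0.158)](e^(−0.158×1.25) − e^(−0.591×1.25)) + 0.5748 e^(−0.591×1.25)
= 2.524 × (0.8208 − 0.4777) + 0.5748 × 0.4777 = 1.140 mg/L.
DO = 9.67 − 1.140 = 8.530 mg/L.

DO ≈ 8.53 mg/L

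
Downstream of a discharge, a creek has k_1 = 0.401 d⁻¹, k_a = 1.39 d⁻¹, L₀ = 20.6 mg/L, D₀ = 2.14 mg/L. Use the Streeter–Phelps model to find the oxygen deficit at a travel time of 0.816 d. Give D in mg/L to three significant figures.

D ≈ 4.02 mg/L

k_1 L₀/(k_a−k_1) = 0.401×20.6/(1.39−0.401) = 8.261/0.9890 = 8.352 mg/L.
e^(−k_1 t) = e^(−0.401×0.8160) = 0.7209; e^(−k_a t) = e^(−1.39×0.8160) = 0.3217.
D = 8.352 × (0.7209 − 0.3217) + 2.14 × 0.3217 = 3.335 + 0.6884 = 4.023 mg/L.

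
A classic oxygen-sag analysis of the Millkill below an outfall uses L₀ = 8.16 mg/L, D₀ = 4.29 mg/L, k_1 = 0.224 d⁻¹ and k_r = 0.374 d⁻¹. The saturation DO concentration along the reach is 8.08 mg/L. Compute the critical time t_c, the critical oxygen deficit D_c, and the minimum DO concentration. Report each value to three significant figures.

t_c ≈ 0.524 d; D_c ≈ 4.35 mg/L; min DO ≈ 3.73 mg/L

At the critical point dD/dt = 0, so k_1 L₀ e^(−k_1 t) = k_r D. Substituting D(t) from the Streeter–Phelps equation and solving for t gives
t_c = ln[(k_r/k_1)(1 − D₀(k_r−k_1)/(k_1 L₀))] / (k_r−k_1).
Here k_r−k_1 = 0.1500 d⁻¹ and 1 − D₀(k_r−k_1)/(k_1 L₀) = 1 − 4.29×0.1500/(0.224×8.16) = 0.6479, so
t_c = ln(1.670 × 0.6479) / 0.1500 = 0.07866 / 0.1500 = 0.5244 d.
L(t_c) = L₀ e^(−k_1 t_c) = 8.16 × 0.8892 = 7.256 mg/L, and at the critical point k_r D_c = k_1 L, so D_c = (0.224/0.374) × 7.256 = 4.346 mg/L.
Minimum DO = C_s − D_c = 8.08 − 4.346 = 3.734 mg/L.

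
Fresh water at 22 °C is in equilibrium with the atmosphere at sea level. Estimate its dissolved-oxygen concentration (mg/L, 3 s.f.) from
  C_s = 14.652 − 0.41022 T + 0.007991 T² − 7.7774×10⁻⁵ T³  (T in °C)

C_s ≈ 8.67 mg/L

C_s = 14.652 − 0.41022×22 + 0.007991×22² − 7.7774×10⁻⁵×22³ = 8.667 mg/L.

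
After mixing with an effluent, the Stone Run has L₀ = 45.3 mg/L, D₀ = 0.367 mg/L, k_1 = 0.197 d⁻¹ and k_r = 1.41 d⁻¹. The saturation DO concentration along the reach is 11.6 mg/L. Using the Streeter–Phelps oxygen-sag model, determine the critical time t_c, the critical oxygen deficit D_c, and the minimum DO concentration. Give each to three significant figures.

t_c ≈ 1.58 d; D_c ≈ 4.64 mg/L; min DO ≈ 6.96 mg/L

t_c = [1/(k_r−k_1)] ln[(k_r/k_1)(1 − D₀(k_r−k_1)/(k_1 L₀))]
= [1/(1.41−0.197)] ln[(1.41/0.197)(1 − 0.367×1.213/(0.197×45.3))]
= (1/1.213) ln[7.157 × 0.9501] = 0.8244 × ln(6.800) = 0.8244 × 1.917 = 1.580 d.
D_c = (k_1/k_r) L₀ e^(−k_1 t_c) = (0.197/1.41) × 45.3 × e^(−0.197×1.580) = 0.1397 × 45.3 × 0.7325 = 4.636 mg/L.
Minimum DO = C_s − D_c = 11.6 − 4.636 = 6.964 mg/L.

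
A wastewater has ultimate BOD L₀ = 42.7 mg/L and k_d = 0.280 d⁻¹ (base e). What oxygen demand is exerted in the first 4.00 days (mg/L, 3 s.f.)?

y_t = L₀(1 − e^(−k_d t)) = 42.7 × (1 − e^(−0.280×4.00))
= 42.7 × (1 − 0.3263) = 42.7 × 0.6737 = 28.77 mg/L.

y ≈ 28.8 mg/L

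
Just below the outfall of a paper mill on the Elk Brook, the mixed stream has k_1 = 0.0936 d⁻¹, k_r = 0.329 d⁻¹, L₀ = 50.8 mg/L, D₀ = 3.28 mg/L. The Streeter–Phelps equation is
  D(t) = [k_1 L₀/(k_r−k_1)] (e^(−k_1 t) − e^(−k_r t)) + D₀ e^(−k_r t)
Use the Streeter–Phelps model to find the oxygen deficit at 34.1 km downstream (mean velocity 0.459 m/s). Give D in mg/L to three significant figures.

Travel time t = x/v = 34.1 km / (0.459 m/s) = 34100 m / 0.459 m/s = 74290 s = 0.8599 d.
k_1 L₀/(k_r−k_1) = 0.0936×50.8/(0.329−0.0936) = 4.755/0.2354 = 20.20 mg/L.
e^(−k_1 t) = e^(−0.0936×0.8599) = 0.9227; e^(−k_r t) = e^(−0.329×0.8599) = 0.7536.
D = 20.20 × (0.9227 − 0.7536) + 3.28 × 0.7536 = 3.415 + 2.472 = 5.887 mg/L.

D ≈ 5.89 mg/L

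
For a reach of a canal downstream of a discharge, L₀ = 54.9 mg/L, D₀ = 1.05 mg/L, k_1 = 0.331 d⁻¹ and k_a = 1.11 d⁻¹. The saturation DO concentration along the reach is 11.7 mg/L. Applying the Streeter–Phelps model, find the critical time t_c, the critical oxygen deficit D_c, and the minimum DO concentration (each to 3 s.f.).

t_c = [1/(k_a−k_1)] ln[(k_a/k_1)(1 − D₀(k_a−k_1)/(k_1 L₀))]
= [1/(1.11−0.331)] ln[(1.11/0.331)(1 − 1.05×0.7790/(0.331×54.9))]
= (1/0.7790) ln[3.353 × 0.9550] = 1.284 × ln(3.203) = 1.284 × 1.164 = 1.494 d.
D_c = (k_1/k_a) L₀ e^(−k_1 t_c) = (0.331/1.11) × 54.9 × e^(−0.331×1.494) = 0.2982 × 54.9 × 0.6098 = 9.984 mg/L.
Minimum DO = C_s − D_c = 11.7 − 9.984 = 1.716 mg/L.

t_c ≈ 1.49 d; D_c ≈ 9.98 mg/L; min DO ≈ 1.72 mg/L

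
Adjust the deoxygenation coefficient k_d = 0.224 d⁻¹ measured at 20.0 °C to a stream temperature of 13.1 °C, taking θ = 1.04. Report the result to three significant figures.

k_d ≈ 0.171 d⁻¹

k_d(T₂) = k_d(T₁) · θ^(T₂−T₁) = 0.224 × 1.04^(13.1−20.0)
= 0.224 × 1.04^-6.90 = 0.224 × 0.7629 = 0.1709 d⁻¹.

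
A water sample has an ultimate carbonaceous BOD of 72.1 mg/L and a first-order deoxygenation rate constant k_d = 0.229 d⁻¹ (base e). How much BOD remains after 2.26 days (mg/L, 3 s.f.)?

L_t = L₀ e^(−k_d t) = 72.1 × e^(−0.229×2.26) = 72.1 × 0.5960 = 42.97 mg/L.

L ≈ 43.0 mg/L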